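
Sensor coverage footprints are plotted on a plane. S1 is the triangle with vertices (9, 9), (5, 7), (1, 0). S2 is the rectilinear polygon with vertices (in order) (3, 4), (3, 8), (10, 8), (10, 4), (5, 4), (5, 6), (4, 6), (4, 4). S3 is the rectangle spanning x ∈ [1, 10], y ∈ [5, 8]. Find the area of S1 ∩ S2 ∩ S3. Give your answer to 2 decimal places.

4.64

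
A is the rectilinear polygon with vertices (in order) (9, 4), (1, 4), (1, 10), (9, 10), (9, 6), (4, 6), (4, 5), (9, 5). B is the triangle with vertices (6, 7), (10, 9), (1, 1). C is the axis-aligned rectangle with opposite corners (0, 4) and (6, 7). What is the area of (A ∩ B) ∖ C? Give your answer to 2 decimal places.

2.74

|A ∩ B| = 4.1806.
|(A ∩ B) ∩ C| = 1.4375.
|(A ∩ B) ∖ C| = 4.1806 − 1.4375 = 2.74.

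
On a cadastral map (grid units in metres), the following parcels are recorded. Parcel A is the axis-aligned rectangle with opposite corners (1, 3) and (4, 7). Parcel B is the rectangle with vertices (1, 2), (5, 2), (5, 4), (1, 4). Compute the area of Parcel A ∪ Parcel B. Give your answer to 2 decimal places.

17.00

By inclusion–exclusion:
Individual areas: |Parcel A| = 12, |Parcel B| = 8.
|Parcel A∩Parcel B|: x∈[1,4], y∈[3,4] → 3·1 = 3.
|Parcel A ∪ Parcel B| = 20 − 3 = 17.00.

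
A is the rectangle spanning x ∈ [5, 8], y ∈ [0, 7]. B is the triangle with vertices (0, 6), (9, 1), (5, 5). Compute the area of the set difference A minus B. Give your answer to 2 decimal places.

|A| = 21, |A∩B| = 3.3333.
|A ∖ B| = |A| − |A∩B| = 21 − 3.3333 = 17.67.

17.67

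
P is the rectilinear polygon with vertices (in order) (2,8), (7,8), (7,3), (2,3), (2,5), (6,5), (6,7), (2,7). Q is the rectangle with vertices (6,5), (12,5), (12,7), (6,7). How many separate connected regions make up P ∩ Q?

P ∩ Q is a single connected region.

1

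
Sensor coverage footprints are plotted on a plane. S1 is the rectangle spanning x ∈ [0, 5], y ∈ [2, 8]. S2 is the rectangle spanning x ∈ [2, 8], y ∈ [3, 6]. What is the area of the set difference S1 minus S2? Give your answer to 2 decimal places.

21.00

|S1∩S2|: x∈[2,5], y∈[3,6] → 3·3 = 9.
|S1| = 30.
|S1 ∖ S2| = |S1| − |S1∩S2| = 30 − 9 = 21.00.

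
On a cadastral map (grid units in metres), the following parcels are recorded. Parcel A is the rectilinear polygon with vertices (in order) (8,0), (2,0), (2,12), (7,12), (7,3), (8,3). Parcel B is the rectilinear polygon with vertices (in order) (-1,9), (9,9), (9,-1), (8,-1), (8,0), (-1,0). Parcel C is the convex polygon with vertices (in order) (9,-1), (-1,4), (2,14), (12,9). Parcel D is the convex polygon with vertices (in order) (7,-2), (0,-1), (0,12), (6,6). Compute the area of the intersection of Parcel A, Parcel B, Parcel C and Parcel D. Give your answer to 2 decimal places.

The intersection is the polygon with vertices (3,9), (6,6), (6.733,0.133), (2,2.5), (2,9).
By the shoelace formula its area is 27.52.

27.52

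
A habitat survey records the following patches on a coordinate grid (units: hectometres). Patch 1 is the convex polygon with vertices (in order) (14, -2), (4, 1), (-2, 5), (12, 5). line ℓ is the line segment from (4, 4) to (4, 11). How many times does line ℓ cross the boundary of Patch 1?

The segment meets the boundary at (4,5).

1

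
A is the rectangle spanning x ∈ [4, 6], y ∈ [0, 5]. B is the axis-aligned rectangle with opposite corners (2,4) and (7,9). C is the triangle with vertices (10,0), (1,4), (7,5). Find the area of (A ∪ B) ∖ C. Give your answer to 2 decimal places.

|A ∪ B| = 33.
|(A ∪ B) ∩ C| = 6.4722.
|(A ∪ B) ∖ C| = 33 − 6.4722 = 26.53.

26.53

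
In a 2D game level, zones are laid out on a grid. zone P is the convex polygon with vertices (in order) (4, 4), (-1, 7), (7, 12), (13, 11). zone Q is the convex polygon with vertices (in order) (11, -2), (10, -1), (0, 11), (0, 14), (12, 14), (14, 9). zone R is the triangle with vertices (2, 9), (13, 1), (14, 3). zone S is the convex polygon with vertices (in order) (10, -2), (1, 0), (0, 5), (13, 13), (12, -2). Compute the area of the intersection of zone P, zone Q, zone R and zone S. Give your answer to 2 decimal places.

1.96

The intersection is the polygon with vertices (4.062,7.5), (4.483,7.759), (7.13,6.435), (6.356,5.832).
By the shoelace formula its area is 1.96.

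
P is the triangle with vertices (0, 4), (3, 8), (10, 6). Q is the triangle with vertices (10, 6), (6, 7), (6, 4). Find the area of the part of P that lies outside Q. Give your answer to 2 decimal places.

13.40

|P| = 17, |P∩Q| = 3.6.
|P ∖ Q| = |P| − |P∩Q| = 17 − 3.6 = 13.40.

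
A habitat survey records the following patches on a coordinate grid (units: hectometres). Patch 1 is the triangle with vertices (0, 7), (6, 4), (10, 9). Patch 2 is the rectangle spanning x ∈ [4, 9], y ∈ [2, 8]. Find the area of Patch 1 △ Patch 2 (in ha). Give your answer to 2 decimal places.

|Patch 1| = 21, |Patch 2| = 30, |Patch 1∩Patch 2| = 13.275.
|Patch 1 △ Patch 2| = |Patch 1| + |Patch 2| − 2·|Patch 1∩Patch 2| = 21 + 30 − 26.55 = 24.45.

24.45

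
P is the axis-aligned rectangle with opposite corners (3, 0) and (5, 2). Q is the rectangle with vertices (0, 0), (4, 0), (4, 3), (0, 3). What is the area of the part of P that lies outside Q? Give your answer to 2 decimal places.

2.00

|P∩Q|: x∈[3,4], y∈[0,2] → 1·2 = 2.
|P| = 4.
|P ∖ Q| = |P| − |P∩Q| = 4 − 2 = 2.00.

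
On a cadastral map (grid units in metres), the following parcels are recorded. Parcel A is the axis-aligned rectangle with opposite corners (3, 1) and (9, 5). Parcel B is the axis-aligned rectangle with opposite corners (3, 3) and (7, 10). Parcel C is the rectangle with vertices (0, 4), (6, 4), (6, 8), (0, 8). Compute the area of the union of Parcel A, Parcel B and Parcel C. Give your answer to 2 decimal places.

56.00

By inclusion–exclusion:
Individual areas: |Parcel A| = 24, |Parcel B| = 28, |Parcel C| = 24.
|Parcel A∩Parcel B|: x∈[3,7], y∈[3,5] → 4·2 = 8.
|Parcel A∩Parcel C|: x∈[3,6], y∈[4,5] → 3·1 = 3.
|Parcel B∩Parcel C|: x∈[3,6], y∈[4,8] → 3·4 = 12.
|Parcel A∩Parcel B∩Parcel C| = 3.
|Parcel A ∪ Parcel B ∪ Parcel C| = 76 − 23 + 3 = 56.00.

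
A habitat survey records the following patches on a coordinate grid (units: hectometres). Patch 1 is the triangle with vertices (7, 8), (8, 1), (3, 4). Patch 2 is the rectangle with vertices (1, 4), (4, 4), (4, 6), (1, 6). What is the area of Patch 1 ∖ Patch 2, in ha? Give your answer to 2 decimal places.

|Patch 1| = 16, |Patch 1∩Patch 2| = 0.5.
|Patch 1 ∖ Patch 2| = |Patch 1| − |Patch 1∩Patch 2| = 16 − 0.5 = 15.50.

15.50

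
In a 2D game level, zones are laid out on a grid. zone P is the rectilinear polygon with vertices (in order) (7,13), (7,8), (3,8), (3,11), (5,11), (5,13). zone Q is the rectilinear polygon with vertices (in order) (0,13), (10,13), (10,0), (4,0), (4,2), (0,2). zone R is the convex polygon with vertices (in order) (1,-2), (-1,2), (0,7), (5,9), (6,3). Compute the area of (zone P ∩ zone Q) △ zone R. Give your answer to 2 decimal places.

61.43

|zone P ∩ zone Q| = 16.
|(zone P ∩ zone Q) ∩ zone R| = 1.2833.
|(zone P ∩ zone Q) △ zone R| = 16 + 48 − 2.5667 = 61.43.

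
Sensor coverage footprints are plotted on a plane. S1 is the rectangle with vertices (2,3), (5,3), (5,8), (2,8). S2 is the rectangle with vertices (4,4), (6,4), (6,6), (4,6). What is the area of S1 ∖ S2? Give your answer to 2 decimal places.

|S1∩S2|: x∈[4,5], y∈[4,6] → 1·2 = 2.
|S1| = 15.
|S1 ∖ S2| = |S1| − |S1∩S2| = 15 − 2 = 13.00.

13.00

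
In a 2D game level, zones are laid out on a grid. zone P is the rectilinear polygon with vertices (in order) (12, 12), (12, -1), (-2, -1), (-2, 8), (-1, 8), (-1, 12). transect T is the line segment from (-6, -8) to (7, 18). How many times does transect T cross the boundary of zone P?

The segment meets the boundary at (4,12), (-2,0).

2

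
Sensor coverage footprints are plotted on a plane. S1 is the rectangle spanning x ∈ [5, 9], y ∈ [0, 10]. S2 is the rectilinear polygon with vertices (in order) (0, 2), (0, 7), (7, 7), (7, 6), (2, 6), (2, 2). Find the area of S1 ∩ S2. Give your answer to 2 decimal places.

2.00

The intersection is the polygon with vertices (5,7), (7,7), (7,6), (5,6).
By the shoelace formula its area is 2.00.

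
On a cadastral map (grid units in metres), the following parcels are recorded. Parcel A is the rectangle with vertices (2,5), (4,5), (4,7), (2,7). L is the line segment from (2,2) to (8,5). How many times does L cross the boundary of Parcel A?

0

The segment lies entirely outside Parcel A and never meets its boundary.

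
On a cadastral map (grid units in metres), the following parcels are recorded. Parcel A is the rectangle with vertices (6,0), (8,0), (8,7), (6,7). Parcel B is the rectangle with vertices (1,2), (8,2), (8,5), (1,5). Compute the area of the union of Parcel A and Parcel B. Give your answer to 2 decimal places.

By inclusion–exclusion:
Individual areas: |Parcel A| = 14, |Parcel B| = 21.
|Parcel A∩Parcel B|: x∈[6,8], y∈[2,5] → 2·3 = 6.
|Parcel A ∪ Parcel B| = 35 − 6 = 29.00.

29.00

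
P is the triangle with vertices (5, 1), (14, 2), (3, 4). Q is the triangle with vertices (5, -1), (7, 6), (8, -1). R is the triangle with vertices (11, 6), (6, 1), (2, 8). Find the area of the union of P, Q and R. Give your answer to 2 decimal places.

43.06

By inclusion–exclusion:
Individual areas: |P| = 14.5, |Q| = 10.5, |R| = 27.5.
|P∩Q| = 3.4174.
|P∩R| = 4.4596.
|Q∩R| = 3.9643.
|P∩Q∩R| = 2.3985.
|P ∪ Q ∪ R| = 52.5 − 11.8413 + 2.3985 = 43.06.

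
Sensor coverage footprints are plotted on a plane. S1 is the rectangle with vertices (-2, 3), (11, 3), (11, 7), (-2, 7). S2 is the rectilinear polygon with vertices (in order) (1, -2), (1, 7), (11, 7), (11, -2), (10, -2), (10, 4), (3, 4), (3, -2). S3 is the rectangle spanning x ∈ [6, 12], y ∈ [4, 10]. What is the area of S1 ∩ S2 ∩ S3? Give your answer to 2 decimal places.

The intersection is the polygon with vertices (6,4), (6,7), (11,7), (11,4), (10,4).
By the shoelace formula its area is 15.00.

15.00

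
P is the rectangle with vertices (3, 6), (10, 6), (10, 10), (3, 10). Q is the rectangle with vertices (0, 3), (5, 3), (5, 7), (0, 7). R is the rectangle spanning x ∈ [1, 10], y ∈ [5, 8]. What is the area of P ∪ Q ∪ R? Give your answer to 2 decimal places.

By inclusion–exclusion:
Individual areas: |P| = 28, |Q| = 20, |R| = 27.
|P∩Q|: x∈[3,5], y∈[6,7] → 2·1 = 2.
|P∩R|: x∈[3,10], y∈[6,8] → 7·2 = 14.
|Q∩R|: x∈[1,5], y∈[5,7] → 4·2 = 8.
|P∩Q∩R| = 2.
|P ∪ Q ∪ R| = 75 − 24 + 2 = 53.00.

53.00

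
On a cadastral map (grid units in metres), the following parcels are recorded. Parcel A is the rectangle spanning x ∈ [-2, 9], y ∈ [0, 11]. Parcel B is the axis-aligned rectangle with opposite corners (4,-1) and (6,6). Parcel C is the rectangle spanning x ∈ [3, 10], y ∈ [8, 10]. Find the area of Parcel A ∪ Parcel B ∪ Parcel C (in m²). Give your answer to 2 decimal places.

By inclusion–exclusion:
Individual areas: |Parcel A| = 121, |Parcel B| = 14, |Parcel C| = 14.
|Parcel A∩Parcel B|: x∈[4,6], y∈[0,6] → 2·6 = 12.
|Parcel A∩Parcel C|: x∈[3,9], y∈[8,10] → 6·2 = 12.
|Parcel B∩Parcel C| = 0 (no overlap).
|Parcel A∩Parcel B∩Parcel C| = 0.
|Parcel A ∪ Parcel B ∪ Parcel C| = 149 − 24 + 0 = 125.00.

125.00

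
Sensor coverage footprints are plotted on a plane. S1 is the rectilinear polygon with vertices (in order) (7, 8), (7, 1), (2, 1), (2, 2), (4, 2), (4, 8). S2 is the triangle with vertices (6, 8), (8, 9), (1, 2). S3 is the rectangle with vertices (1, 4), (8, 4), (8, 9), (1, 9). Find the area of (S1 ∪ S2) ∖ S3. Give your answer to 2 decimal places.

11.33

|S1 ∪ S2| = 24.4.
|(S1 ∪ S2) ∩ S3| = 13.0667.
|(S1 ∪ S2) ∖ S3| = 24.4 − 13.0667 = 11.33.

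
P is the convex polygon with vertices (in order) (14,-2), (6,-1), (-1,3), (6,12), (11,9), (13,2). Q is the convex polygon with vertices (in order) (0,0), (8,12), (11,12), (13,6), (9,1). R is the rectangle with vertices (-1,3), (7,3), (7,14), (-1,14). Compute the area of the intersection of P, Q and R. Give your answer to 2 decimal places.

The intersection is the polygon with vertices (7,10.5), (7,3), (2,3).
By the shoelace formula its area is 18.75.

18.75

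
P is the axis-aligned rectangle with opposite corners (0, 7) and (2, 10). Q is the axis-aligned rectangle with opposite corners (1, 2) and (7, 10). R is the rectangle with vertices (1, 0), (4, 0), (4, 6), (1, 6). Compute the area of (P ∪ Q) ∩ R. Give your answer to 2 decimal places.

The region (P ∪ Q) ∩ R is the polygon with vertices (1,2), (1,6), (4,6), (4,2).
By the shoelace formula its area is 12.00.

12.00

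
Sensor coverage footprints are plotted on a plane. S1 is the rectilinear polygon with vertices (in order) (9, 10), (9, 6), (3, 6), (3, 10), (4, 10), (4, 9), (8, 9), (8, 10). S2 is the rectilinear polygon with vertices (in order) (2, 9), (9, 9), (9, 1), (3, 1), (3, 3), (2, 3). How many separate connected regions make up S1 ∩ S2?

1

S1 ∩ S2 is a single connected region.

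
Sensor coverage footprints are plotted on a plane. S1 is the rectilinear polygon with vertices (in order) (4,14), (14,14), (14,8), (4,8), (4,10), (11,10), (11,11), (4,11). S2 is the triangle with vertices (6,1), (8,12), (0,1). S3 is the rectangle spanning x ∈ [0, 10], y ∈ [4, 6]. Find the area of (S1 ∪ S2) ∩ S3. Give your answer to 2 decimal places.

7.64

The region (S1 ∪ S2) ∩ S3 is the polygon with vertices (6.545,4), (2.182,4), (3.636,6), (6.909,6).
By the shoelace formula its area is 7.64.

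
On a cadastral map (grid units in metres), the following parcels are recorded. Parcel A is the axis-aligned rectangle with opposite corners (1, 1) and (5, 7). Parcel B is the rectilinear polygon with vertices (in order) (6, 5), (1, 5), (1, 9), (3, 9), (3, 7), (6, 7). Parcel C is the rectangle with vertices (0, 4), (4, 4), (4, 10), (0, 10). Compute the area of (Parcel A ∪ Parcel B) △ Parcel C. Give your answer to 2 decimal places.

28.00

|Parcel A ∪ Parcel B| = 30.
|(Parcel A ∪ Parcel B) ∩ Parcel C| = 13.
|(Parcel A ∪ Parcel B) △ Parcel C| = 30 + 24 − 26 = 28.00.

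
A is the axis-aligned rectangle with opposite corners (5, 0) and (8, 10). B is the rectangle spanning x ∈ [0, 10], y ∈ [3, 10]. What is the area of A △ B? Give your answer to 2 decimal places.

58.00

|A∩B|: x∈[5,8], y∈[3,10] → 3·7 = 21.
|A △ B| = |A| + |B| − 2·|A∩B| = 30 + 70 − 42 = 58.00.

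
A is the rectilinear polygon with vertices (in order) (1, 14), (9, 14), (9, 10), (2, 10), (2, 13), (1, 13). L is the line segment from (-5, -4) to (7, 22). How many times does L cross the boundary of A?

The segment meets the boundary at (3.308,14), (2,11.167).

2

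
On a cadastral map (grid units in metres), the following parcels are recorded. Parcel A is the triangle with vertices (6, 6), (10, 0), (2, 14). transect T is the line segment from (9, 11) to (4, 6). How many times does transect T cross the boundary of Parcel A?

2

The segment meets the boundary at (5.333,7.333), (5.636,7.636).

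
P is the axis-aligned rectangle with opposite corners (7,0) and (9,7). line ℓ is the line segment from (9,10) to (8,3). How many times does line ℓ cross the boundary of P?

1

The segment meets the boundary at (8.571,7).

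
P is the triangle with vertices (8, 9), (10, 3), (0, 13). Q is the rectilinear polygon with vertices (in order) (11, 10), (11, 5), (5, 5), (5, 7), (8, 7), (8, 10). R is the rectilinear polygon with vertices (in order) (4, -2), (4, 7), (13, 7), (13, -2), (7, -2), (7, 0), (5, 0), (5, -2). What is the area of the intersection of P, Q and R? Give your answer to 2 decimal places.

4.00

The intersection is the polygon with vertices (8,5), (6,7), (8,7), (8.667,7), (9.333,5).
By the shoelace formula its area is 4.00.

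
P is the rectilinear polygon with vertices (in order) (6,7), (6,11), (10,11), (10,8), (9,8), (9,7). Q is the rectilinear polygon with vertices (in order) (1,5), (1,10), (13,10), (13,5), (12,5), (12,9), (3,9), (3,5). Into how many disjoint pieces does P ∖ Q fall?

2

P ∖ Q splits into 2 disjoint pieces (area 7, area 4).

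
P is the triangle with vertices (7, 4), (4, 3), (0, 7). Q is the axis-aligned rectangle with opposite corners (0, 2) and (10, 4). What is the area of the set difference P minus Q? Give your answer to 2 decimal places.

6.00

|P| = 8, |P∩Q| = 2.
|P ∖ Q| = |P| − |P∩Q| = 8 − 2 = 6.00.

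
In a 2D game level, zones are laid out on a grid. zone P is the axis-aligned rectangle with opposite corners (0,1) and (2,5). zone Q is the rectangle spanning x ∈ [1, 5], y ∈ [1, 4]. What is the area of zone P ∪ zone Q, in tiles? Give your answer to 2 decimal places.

17.00

By inclusion–exclusion:
Individual areas: |zone P| = 8, |zone Q| = 12.
|zone P∩zone Q|: x∈[1,2], y∈[1,4] → 1·3 = 3.
|zone P ∪ zone Q| = 20 − 3 = 17.00.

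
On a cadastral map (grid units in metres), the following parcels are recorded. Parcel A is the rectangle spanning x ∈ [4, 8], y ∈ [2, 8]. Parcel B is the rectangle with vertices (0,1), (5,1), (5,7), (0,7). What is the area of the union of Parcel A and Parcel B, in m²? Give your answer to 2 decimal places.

By inclusion–exclusion:
Individual areas: |Parcel A| = 24, |Parcel B| = 30.
|Parcel A∩Parcel B|: x∈[4,5], y∈[2,7] → 1·5 = 5.
|Parcel A ∪ Parcel B| = 54 − 5 = 49.00.

49.00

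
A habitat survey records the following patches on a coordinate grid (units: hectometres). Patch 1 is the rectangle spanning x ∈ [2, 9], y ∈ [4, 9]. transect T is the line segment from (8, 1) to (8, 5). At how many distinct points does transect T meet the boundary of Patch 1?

1

The segment meets the boundary at (8,4).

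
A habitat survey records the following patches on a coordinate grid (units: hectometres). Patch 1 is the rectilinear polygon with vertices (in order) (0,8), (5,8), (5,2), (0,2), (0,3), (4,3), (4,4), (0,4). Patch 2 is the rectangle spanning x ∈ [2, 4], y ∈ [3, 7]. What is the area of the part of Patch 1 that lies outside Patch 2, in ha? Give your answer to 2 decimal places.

|Patch 1| = 26, |Patch 1∩Patch 2| = 6.
|Patch 1 ∖ Patch 2| = |Patch 1| − |Patch 1∩Patch 2| = 26 − 6 = 20.00.

20.00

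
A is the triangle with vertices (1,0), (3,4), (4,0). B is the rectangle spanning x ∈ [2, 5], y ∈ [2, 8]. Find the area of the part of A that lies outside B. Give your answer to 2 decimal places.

|A| = 6, |A∩B| = 1.5.
|A ∖ B| = |A| − |A∩B| = 6 − 1.5 = 4.50.

4.50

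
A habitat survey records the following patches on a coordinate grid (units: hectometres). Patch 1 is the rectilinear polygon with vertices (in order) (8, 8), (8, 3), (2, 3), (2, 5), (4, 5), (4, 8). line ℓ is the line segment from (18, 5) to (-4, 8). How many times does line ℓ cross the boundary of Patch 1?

2

The segment meets the boundary at (4,6.909), (8,6.364).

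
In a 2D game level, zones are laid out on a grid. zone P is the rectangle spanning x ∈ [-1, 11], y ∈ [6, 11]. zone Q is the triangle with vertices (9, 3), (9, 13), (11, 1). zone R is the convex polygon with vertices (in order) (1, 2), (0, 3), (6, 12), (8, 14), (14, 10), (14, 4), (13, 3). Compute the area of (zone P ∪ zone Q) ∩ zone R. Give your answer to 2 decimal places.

41.64

|zone P ∪ zone Q| = 66.25.
|(zone P ∪ zone Q) ∩ zone R| = 41.64.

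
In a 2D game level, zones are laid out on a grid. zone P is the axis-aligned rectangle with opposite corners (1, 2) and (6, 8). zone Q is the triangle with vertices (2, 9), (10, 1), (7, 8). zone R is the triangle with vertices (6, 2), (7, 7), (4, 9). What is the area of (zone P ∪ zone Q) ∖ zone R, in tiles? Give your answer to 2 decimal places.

|zone P ∪ zone Q| = 41.5.
|(zone P ∪ zone Q) ∩ zone R| = 7.6028.
|(zone P ∪ zone Q) ∖ zone R| = 41.5 − 7.6028 = 33.90.

33.90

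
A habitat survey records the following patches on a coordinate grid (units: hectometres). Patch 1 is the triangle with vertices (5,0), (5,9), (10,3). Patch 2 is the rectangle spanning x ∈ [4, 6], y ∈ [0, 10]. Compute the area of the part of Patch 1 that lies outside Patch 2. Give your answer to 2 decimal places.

|Patch 1| = 22.5, |Patch 1∩Patch 2| = 8.1.
|Patch 1 ∖ Patch 2| = |Patch 1| − |Patch 1∩Patch 2| = 22.5 − 8.1 = 14.40.

14.40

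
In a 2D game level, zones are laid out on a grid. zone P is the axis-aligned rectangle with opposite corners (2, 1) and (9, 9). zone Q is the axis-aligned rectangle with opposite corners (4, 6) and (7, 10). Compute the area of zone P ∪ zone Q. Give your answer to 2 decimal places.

By inclusion–exclusion:
Individual areas: |zone P| = 56, |zone Q| = 12.
|zone P∩zone Q|: x∈[4,7], y∈[6,9] → 3·3 = 9.
|zone P ∪ zone Q| = 68 − 9 = 59.00.

59.00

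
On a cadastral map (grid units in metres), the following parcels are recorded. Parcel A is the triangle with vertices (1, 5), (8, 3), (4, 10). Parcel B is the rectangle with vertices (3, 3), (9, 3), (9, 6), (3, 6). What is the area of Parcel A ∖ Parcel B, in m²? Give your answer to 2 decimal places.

11.64

|Parcel A| = 20.5, |Parcel A∩Parcel B| = 8.8571.
|Parcel A ∖ Parcel B| = |Parcel A| − |Parcel A∩Parcel B| = 20.5 − 8.8571 = 11.64.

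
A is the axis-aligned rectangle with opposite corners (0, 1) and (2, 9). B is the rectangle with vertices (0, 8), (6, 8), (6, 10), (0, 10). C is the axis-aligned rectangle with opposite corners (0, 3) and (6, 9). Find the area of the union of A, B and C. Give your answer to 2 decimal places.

46.00

By inclusion–exclusion:
Individual areas: |A| = 16, |B| = 12, |C| = 36.
|A∩B|: x∈[0,2], y∈[8,9] → 2·1 = 2.
|A∩C|: x∈[0,2], y∈[3,9] → 2·6 = 12.
|B∩C|: x∈[0,6], y∈[8,9] → 6·1 = 6.
|A∩B∩C| = 2.
|A ∪ B ∪ C| = 64 − 20 + 2 = 46.00.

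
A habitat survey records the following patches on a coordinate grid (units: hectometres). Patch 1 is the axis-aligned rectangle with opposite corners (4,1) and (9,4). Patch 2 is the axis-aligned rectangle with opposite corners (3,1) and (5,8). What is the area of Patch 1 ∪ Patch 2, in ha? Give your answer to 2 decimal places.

By inclusion–exclusion:
Individual areas: |Patch 1| = 15, |Patch 2| = 14.
|Patch 1∩Patch 2|: x∈[4,5], y∈[1,4] → 1·3 = 3.
|Patch 1 ∪ Patch 2| = 29 − 3 = 26.00.

26.00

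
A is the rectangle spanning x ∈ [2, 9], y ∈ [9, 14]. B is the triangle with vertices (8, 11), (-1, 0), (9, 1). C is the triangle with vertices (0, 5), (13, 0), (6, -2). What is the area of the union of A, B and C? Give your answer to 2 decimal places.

By inclusion–exclusion:
Individual areas: |A| = 35, |B| = 50.5, |C| = 30.5.
|A∩B| = 1.8364.
|A∩C| = 0.
|B∩C| = 13.5266.
|A∩B∩C| = 0.
|A ∪ B ∪ C| = 116 − 15.3629 + 0 = 100.64.

100.64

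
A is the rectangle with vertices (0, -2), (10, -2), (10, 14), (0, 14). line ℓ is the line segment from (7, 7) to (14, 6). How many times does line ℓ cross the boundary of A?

1

The segment meets the boundary at (10,6.571).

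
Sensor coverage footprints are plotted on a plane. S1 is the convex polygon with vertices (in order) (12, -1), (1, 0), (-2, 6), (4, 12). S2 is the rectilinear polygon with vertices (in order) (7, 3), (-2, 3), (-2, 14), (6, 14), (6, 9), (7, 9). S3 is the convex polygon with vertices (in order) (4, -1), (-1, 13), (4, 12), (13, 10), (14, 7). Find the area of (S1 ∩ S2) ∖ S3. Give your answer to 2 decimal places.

|S1 ∩ S2| = 53.4375.
|(S1 ∩ S2) ∩ S3| = 39.0672.
|(S1 ∩ S2) ∖ S3| = 53.4375 − 39.0672 = 14.37.

14.37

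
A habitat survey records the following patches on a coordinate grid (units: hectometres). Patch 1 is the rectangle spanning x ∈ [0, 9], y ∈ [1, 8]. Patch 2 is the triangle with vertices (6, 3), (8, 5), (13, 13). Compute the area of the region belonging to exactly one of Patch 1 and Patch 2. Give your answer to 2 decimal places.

62.74

|Patch 1| = 63, |Patch 2| = 3, |Patch 1∩Patch 2| = 1.6286.
|Patch 1 △ Patch 2| = |Patch 1| + |Patch 2| − 2·|Patch 1∩Patch 2| = 63 + 3 − 3.2571 = 62.74.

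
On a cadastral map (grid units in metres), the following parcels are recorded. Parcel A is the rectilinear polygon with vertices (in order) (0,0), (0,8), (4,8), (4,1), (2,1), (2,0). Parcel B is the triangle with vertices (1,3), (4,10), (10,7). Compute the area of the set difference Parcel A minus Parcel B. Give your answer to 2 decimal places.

|Parcel A| = 30, |Parcel A∩Parcel B| = 7.6429.
|Parcel A ∖ Parcel B| = |Parcel A| − |Parcel A∩Parcel B| = 30 − 7.6429 = 22.36.

22.36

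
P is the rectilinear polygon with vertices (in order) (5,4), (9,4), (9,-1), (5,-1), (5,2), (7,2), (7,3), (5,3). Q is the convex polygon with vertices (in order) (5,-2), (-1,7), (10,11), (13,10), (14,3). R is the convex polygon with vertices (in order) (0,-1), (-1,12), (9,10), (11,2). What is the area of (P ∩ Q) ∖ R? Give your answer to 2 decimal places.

|P ∩ Q| = 16.6556.
|(P ∩ Q) ∩ R| = 10.3636.
|(P ∩ Q) ∖ R| = 16.6556 − 10.3636 = 6.29.

6.29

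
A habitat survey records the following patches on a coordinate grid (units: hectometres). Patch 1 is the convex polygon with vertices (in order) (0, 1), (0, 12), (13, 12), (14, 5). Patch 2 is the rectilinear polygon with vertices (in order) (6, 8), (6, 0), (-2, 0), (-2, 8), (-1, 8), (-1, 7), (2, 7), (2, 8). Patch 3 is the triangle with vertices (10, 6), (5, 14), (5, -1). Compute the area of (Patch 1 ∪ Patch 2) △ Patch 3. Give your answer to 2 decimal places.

119.16

|Patch 1 ∪ Patch 2| = 148.6429.
|(Patch 1 ∪ Patch 2) ∩ Patch 3| = 33.4896.
|(Patch 1 ∪ Patch 2) △ Patch 3| = 148.6429 + 37.5 − 66.9791 = 119.16.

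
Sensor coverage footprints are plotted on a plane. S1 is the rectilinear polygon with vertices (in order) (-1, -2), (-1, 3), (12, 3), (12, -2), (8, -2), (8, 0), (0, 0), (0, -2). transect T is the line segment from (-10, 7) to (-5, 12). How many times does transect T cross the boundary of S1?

0

The segment lies entirely outside S1 and never meets its boundary.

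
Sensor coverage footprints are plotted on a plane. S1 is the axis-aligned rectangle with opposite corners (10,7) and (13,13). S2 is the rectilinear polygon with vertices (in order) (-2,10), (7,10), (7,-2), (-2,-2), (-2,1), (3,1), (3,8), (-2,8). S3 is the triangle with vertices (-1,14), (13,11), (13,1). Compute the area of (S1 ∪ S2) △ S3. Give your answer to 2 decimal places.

122.41

|S1 ∪ S2| = 91.
|(S1 ∪ S2) ∩ S3| = 19.294.
|(S1 ∪ S2) △ S3| = 91 + 70 − 38.5879 = 122.41.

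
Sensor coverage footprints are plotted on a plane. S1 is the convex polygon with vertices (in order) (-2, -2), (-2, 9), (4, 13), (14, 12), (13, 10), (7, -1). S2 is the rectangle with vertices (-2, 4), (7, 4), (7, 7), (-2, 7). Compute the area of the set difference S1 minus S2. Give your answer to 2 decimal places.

|S1| = 166.5, |S1∩S2| = 27.
|S1 ∖ S2| = |S1| − |S1∩S2| = 166.5 − 27 = 139.50.

139.50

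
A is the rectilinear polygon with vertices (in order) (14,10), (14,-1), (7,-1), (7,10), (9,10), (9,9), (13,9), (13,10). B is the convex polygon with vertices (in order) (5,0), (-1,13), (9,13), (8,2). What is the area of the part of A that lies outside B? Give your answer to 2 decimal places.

61.76

|A| = 73, |A∩B| = 11.2424.
|A ∖ B| = |A| − |A∩B| = 73 − 11.2424 = 61.76.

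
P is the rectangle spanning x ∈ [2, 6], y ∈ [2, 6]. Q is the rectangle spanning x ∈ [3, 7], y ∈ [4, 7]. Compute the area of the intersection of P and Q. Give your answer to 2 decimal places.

|P∩Q|: x∈[3,6], y∈[4,6] → 3·2 = 6.

6.00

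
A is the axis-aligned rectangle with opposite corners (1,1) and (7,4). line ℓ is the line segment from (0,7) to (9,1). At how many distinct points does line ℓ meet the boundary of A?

2

The segment meets the boundary at (7,2.333), (4.5,4).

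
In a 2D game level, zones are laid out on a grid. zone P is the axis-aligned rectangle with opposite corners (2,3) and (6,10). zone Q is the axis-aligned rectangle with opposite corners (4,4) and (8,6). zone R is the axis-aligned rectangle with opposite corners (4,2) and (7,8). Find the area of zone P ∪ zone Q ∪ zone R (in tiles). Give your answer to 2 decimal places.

By inclusion–exclusion:
Individual areas: |zone P| = 28, |zone Q| = 8, |zone R| = 18.
|zone P∩zone Q|: x∈[4,6], y∈[4,6] → 2·2 = 4.
|zone P∩zone R|: x∈[4,6], y∈[3,8] → 2·5 = 10.
|zone Q∩zone R|: x∈[4,7], y∈[4,6] → 3·2 = 6.
|zone P∩zone Q∩zone R| = 4.
|zone P ∪ zone Q ∪ zone R| = 54 − 20 + 4 = 38.00.

38.00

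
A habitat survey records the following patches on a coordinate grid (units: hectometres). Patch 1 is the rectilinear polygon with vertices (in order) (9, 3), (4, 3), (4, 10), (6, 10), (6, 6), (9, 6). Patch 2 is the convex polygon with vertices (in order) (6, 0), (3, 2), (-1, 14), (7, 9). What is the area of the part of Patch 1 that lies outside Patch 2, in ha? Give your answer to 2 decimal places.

|Patch 1| = 23, |Patch 1∩Patch 2| = 15.3875.
|Patch 1 ∖ Patch 2| = |Patch 1| − |Patch 1∩Patch 2| = 23 − 15.3875 = 7.61.

7.61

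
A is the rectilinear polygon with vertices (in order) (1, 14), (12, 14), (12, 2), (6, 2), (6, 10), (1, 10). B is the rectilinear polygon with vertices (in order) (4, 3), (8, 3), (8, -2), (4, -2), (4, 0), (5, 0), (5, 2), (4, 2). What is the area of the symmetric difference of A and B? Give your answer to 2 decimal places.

|A| = 92, |B| = 18, |A∩B| = 2.
|A △ B| = |A| + |B| − 2·|A∩B| = 92 + 18 − 4 = 106.00.

106.00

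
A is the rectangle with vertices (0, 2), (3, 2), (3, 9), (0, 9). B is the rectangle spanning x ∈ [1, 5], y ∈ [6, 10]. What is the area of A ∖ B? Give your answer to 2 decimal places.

15.00

|A∩B|: x∈[1,3], y∈[6,9] → 2·3 = 6.
|A| = 21.
|A ∖ B| = |A| − |A∩B| = 21 − 6 = 15.00.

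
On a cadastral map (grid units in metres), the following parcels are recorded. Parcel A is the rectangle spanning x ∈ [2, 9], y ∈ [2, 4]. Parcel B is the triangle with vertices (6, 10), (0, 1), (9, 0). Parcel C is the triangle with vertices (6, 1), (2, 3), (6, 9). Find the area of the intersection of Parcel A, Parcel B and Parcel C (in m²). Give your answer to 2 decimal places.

6.67

The intersection is the polygon with vertices (4,2), (2,3), (2.667,4), (6,4), (6,2).
By the shoelace formula its area is 6.67.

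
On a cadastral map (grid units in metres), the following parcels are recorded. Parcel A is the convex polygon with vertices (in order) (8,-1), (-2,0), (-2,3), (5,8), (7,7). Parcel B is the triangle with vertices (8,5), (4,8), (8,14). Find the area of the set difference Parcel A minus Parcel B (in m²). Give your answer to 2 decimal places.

59.20

|Parcel A| = 61.5, |Parcel A∩Parcel B| = 2.2998.
|Parcel A ∖ Parcel B| = |Parcel A| − |Parcel A∩Parcel B| = 61.5 − 2.2998 = 59.20.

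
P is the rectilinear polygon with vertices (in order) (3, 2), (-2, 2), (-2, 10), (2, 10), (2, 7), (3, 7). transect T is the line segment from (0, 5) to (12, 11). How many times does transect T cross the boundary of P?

1

The segment meets the boundary at (3,6.5).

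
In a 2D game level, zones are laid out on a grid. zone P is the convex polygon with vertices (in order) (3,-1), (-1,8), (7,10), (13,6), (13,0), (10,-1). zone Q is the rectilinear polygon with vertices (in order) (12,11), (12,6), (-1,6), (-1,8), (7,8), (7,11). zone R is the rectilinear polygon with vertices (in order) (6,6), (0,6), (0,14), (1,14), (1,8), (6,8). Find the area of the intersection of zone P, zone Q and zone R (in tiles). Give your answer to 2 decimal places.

12.00

The intersection is the polygon with vertices (1,8), (6,8), (6,6), (0,6), (0,8).
By the shoelace formula its area is 12.00.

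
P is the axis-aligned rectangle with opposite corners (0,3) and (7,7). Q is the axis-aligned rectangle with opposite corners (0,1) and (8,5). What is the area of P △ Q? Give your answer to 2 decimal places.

|P∩Q|: x∈[0,7], y∈[3,5] → 7·2 = 14.
|P △ Q| = |P| + |Q| − 2·|P∩Q| = 28 + 32 − 28 = 32.00.

32.00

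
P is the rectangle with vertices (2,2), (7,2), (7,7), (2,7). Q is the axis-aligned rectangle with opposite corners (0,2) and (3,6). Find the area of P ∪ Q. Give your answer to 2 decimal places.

33.00

By inclusion–exclusion:
Individual areas: |P| = 25, |Q| = 12.
|P∩Q|: x∈[2,3], y∈[2,6] → 1·4 = 4.
|P ∪ Q| = 37 − 4 = 33.00.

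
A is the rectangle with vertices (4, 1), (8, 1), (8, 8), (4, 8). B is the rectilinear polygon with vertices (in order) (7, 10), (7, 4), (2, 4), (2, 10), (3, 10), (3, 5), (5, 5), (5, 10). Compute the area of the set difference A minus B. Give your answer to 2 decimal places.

19.00

|A| = 28, |A∩B| = 9.
|A ∖ B| = |A| − |A∩B| = 28 − 9 = 19.00.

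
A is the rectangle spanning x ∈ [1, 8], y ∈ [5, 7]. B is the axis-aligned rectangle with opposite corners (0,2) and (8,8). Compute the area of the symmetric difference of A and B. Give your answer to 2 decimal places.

|A∩B|: x∈[1,8], y∈[5,7] → 7·2 = 14.
|A △ B| = |A| + |B| − 2·|A∩B| = 14 + 48 − 28 = 34.00.

34.00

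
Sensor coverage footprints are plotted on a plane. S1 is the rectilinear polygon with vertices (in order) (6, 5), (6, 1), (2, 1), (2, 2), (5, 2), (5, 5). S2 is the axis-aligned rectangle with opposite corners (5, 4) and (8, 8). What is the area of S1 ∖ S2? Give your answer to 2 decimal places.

|S1| = 7, |S1∩S2| = 1.
|S1 ∖ S2| = |S1| − |S1∩S2| = 7 − 1 = 6.00.

6.00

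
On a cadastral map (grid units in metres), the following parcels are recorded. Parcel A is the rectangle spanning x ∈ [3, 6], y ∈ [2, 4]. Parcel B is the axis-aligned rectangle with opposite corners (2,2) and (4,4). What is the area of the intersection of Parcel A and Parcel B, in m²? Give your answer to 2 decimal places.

|Parcel A∩Parcel B|: x∈[3,4], y∈[2,4] → 1·2 = 2.

2.00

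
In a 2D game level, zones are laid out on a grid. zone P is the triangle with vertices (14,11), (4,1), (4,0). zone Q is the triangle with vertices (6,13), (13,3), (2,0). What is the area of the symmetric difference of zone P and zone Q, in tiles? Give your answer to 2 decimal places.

62.31

|zone P| = 5, |zone Q| = 65.5, |zone P∩zone Q| = 4.0964.
|zone P △ zone Q| = |zone P| + |zone Q| − 2·|zone P∩zone Q| = 5 + 65.5 − 8.1927 = 62.31.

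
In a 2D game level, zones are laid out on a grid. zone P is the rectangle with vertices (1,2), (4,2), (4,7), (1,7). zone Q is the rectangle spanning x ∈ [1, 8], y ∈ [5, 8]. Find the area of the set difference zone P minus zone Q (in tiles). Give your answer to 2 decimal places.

9.00

|zone P∩zone Q|: x∈[1,4], y∈[5,7] → 3·2 = 6.
|zone P| = 15.
|zone P ∖ zone Q| = |zone P| − |zone P∩zone Q| = 15 − 6 = 9.00.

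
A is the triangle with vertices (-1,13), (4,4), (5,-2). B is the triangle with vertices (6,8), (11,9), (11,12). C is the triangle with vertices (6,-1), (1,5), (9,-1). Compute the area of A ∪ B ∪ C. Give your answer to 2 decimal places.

By inclusion–exclusion:
Individual areas: |A| = 10.5, |B| = 7.5, |C| = 9.
|A∩B| = 0.
|A∩C| = 1.6902.
|B∩C| = 0.
|A∩B∩C| = 0.
|A ∪ B ∪ C| = 27 − 1.6902 + 0 = 25.31.

25.31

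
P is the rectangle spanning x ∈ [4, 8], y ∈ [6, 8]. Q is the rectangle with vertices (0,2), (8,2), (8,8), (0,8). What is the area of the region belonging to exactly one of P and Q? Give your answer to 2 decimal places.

40.00

|P∩Q|: x∈[4,8], y∈[6,8] → 4·2 = 8.
|P △ Q| = |P| + |Q| − 2·|P∩Q| = 8 + 48 − 16 = 40.00.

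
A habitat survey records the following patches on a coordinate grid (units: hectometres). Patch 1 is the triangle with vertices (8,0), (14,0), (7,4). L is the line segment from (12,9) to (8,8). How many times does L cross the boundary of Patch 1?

The segment lies entirely outside Patch 1 and never meets its boundary.

0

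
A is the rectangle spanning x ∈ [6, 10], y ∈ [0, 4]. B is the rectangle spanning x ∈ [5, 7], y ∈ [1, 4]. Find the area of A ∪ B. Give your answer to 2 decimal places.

19.00

By inclusion–exclusion:
Individual areas: |A| = 16, |B| = 6.
|A∩B|: x∈[6,7], y∈[1,4] → 1·3 = 3.
|A ∪ B| = 22 − 3 = 19.00.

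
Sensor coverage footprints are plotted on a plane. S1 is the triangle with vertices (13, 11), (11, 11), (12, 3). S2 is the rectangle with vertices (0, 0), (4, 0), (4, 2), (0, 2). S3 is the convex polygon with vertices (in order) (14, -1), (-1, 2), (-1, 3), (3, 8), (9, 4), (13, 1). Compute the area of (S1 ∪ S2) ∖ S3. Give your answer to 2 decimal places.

13.60

|S1 ∪ S2| = 16.
|(S1 ∪ S2) ∩ S3| = 2.4.
|(S1 ∪ S2) ∖ S3| = 16 − 2.4 = 13.60.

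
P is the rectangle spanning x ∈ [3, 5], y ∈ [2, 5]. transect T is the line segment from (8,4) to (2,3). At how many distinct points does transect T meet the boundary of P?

The segment meets the boundary at (5,3.5), (3,3.167).

2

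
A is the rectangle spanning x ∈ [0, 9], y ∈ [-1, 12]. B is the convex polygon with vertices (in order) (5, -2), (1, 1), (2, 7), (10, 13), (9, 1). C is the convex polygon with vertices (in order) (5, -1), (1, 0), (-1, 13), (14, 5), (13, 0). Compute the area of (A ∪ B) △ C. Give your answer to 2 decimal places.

61.66

|A ∪ B| = 124.
|(A ∪ B) ∩ C| = 93.9189.
|(A ∪ B) △ C| = 124 + 125.5 − 187.8378 = 61.66.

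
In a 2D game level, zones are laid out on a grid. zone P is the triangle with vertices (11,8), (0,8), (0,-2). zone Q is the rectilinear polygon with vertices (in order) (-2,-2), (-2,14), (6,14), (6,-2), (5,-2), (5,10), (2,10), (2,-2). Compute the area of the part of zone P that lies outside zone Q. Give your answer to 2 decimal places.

31.82

|zone P| = 55, |zone P∩zone Q| = 23.1818.
|zone P ∖ zone Q| = |zone P| − |zone P∩zone Q| = 55 − 23.1818 = 31.82.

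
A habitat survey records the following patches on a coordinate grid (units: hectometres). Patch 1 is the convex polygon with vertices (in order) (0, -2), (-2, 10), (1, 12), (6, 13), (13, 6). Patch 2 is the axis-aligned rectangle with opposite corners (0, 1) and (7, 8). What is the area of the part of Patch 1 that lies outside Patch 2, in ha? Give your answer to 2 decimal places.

|Patch 1| = 128, |Patch 1∩Patch 2| = 47.6106.
|Patch 1 ∖ Patch 2| = |Patch 1| − |Patch 1∩Patch 2| = 128 − 47.6106 = 80.39.

80.39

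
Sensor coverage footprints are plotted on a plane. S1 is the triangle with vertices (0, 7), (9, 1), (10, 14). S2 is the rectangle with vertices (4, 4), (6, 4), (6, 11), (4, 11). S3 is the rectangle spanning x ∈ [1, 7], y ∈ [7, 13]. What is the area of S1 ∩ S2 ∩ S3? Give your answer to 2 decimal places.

The intersection is the polygon with vertices (4,9.8), (5.714,11), (6,11), (6,7), (4,7).
By the shoelace formula its area is 6.97.

6.97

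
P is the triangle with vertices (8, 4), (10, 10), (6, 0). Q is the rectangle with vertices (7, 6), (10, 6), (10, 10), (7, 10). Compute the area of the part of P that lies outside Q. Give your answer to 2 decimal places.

|P| = 2, |P∩Q| = 0.5333.
|P ∖ Q| = |P| − |P∩Q| = 2 − 0.5333 = 1.47.

1.47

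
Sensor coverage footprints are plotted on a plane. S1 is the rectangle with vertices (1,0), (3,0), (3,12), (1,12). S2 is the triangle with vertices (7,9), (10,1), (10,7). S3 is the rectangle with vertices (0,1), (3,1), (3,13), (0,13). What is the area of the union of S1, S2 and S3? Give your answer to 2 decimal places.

By inclusion–exclusion:
Individual areas: |S1| = 24, |S2| = 9, |S3| = 36.
|S1∩S2| = 0.
|S1∩S3|: x∈[1,3], y∈[1,12] → 2·11 = 22.
|S2∩S3| = 0.
|S1∩S2∩S3| = 0.
|S1 ∪ S2 ∪ S3| = 69 − 22 + 0 = 47.00.

47.00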